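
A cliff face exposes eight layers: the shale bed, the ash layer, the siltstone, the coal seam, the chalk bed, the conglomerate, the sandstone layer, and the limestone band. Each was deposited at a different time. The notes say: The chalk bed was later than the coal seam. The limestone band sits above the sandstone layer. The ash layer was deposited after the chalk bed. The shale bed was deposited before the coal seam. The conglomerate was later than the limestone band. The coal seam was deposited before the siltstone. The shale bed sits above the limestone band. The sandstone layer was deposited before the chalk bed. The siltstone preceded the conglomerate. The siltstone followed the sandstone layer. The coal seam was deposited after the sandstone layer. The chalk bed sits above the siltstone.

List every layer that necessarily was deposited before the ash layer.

the chalk bed, the coal seam, the limestone band, the sandstone layer, the shale bed, the siltstone

Directly stated before the ash layer: the chalk bed.
The coal seam reaches the ash layer via the coal seam → the chalk bed → the ash layer.
The limestone band reaches the ash layer via the limestone band → the shale bed → the coal seam → the chalk bed → the ash layer.
The sandstone layer reaches the ash layer via the sandstone layer → the chalk bed → the ash layer.
Likewise the shale bed and the siltstone each reach the ash layer by chaining the stated constraints.
No chain forces the conglomerate ahead of the ash layer.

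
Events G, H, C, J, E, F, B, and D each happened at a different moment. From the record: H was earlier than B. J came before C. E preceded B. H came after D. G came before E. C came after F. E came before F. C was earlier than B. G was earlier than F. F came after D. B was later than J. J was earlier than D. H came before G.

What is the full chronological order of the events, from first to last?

J, D, H, G, E, F, C, B

The constraints fix every adjacent pair, so only one ordering works:
J → D → H → G → E → F → C → B.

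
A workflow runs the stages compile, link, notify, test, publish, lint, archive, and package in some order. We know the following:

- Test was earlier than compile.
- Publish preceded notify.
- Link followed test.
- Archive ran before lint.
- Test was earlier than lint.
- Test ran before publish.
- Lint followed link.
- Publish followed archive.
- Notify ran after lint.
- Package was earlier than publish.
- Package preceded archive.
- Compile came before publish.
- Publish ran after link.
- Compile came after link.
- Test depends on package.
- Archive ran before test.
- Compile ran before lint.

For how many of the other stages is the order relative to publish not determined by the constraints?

1

Forced before publish: archive, compile, link, package, and test; forced after publish: notify.
That leaves lint with no forced order relative to publish — 1.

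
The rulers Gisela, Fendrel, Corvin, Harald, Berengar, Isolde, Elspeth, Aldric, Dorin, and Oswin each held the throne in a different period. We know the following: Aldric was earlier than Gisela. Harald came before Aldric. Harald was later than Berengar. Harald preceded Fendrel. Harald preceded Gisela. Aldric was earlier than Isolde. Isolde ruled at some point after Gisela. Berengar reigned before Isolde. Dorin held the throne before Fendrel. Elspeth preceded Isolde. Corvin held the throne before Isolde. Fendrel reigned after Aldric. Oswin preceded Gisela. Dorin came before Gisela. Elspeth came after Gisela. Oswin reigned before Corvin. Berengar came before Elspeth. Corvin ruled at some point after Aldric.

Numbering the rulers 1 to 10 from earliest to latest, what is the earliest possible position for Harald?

2

Berengar must come before Harald — 1 forced predecessor.
Nothing else is forced ahead of Harald, so their earliest slot is position 1 + 1 = 2.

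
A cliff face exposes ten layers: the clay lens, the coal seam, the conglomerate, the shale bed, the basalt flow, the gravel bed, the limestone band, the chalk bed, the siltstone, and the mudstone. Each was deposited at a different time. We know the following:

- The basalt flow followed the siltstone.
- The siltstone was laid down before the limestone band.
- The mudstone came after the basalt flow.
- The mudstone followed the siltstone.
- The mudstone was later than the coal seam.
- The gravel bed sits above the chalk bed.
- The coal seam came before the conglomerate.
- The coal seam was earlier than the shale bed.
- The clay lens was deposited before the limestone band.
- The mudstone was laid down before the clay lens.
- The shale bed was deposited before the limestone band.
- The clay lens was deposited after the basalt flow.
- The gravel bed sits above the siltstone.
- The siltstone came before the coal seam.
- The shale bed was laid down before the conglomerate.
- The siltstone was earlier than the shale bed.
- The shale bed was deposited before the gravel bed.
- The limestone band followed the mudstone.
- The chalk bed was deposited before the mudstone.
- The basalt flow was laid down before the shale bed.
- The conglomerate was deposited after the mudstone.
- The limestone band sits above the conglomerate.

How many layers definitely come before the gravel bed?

5

Directly stated before the gravel bed: the chalk bed, the shale bed, and the siltstone.
The basalt flow reaches the gravel bed via the basalt flow → the shale bed → the gravel bed.
The coal seam reaches the gravel bed via the coal seam → the shale bed → the gravel bed.
That's the basalt flow, the chalk bed, the coal seam, the shale bed, and the siltstone — 5 in all.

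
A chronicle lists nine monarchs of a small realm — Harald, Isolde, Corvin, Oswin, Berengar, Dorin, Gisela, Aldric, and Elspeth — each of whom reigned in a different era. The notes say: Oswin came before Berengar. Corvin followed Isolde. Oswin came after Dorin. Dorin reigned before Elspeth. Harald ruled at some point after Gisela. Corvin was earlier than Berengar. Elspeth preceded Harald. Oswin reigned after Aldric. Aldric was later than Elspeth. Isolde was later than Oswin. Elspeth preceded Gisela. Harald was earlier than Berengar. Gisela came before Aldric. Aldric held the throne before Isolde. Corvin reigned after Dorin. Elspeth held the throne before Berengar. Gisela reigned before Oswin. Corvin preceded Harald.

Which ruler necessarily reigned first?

Dorin

Dorin has a chain of constraints placing them before every other ruler, so Dorin must be first.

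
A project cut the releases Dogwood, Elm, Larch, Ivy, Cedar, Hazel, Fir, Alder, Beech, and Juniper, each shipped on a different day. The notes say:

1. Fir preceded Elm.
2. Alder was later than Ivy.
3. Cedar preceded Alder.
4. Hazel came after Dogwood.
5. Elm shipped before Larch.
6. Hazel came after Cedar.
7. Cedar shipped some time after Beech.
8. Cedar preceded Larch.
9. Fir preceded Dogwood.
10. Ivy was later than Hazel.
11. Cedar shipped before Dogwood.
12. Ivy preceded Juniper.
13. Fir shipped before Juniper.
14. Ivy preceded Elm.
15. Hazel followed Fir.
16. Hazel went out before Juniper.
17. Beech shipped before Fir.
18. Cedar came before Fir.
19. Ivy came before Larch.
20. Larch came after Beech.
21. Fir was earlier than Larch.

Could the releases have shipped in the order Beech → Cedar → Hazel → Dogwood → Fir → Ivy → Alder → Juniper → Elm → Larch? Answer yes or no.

no

The constraints require Dogwood before Hazel, but in the proposed sequence Hazel appears ahead of Dogwood. That one violation is enough.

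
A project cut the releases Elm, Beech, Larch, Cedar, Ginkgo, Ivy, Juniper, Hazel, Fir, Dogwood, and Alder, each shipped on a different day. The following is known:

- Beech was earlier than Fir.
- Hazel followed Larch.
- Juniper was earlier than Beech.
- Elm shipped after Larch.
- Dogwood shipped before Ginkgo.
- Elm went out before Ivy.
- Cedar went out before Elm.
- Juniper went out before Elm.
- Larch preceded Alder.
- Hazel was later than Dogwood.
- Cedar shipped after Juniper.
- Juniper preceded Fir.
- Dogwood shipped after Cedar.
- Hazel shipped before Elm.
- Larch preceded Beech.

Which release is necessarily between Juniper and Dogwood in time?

Tracing the constraints gives Juniper → Cedar → Dogwood, so Cedar sits after Juniper and before Dogwood.
No other release is forced both after Juniper and before Dogwood.

Cedar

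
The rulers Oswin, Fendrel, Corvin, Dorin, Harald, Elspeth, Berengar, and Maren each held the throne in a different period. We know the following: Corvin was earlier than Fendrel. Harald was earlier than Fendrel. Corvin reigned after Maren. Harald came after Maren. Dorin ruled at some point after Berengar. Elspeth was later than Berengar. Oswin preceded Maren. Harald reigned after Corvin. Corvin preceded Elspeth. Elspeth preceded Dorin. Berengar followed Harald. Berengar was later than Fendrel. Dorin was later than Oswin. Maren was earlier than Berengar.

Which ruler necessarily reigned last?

Dorin

Every other ruler has a chain of constraints placing them before Dorin, so Dorin is last.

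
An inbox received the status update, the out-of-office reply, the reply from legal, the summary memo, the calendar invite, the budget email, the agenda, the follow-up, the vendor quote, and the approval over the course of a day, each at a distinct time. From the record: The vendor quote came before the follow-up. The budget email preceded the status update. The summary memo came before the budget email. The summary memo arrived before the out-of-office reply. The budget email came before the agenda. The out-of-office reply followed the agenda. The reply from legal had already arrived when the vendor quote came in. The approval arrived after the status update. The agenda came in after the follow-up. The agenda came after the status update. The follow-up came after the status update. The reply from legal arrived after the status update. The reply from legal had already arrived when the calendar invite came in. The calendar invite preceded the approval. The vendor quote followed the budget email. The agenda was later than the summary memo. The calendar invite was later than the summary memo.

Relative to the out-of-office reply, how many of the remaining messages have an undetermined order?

Forced before the out-of-office reply: the agenda, the budget email, the follow-up, the reply from legal, the status update, the summary memo, and the vendor quote.
That leaves the approval and the calendar invite with no forced order relative to the out-of-office reply — 2.

2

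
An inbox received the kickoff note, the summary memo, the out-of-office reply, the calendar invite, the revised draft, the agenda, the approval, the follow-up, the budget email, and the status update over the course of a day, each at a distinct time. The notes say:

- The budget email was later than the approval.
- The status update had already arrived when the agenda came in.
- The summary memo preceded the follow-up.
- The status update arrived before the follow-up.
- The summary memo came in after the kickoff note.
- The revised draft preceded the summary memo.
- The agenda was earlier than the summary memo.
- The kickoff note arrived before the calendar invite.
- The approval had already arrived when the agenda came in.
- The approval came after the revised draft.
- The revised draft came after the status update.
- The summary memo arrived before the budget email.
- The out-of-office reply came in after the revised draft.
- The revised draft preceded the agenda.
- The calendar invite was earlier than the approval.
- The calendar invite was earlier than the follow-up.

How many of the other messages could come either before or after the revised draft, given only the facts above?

Forced before the revised draft: the status update; forced after the revised draft: the agenda, the approval, the budget email, the follow-up, the out-of-office reply, and the summary memo.
That leaves the calendar invite and the kickoff note with no forced order relative to the revised draft — 2.

2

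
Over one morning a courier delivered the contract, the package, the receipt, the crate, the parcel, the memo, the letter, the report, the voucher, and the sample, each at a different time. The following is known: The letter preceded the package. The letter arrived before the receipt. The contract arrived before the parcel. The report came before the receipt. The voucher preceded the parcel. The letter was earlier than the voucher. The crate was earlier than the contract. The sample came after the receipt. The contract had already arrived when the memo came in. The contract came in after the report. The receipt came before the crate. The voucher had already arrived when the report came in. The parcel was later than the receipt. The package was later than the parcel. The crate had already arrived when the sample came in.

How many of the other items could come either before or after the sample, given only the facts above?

4

Forced before the sample: the crate, the letter, the receipt, the report, and the voucher.
That leaves the contract, the memo, the package, and the parcel with no forced order relative to the sample — 4.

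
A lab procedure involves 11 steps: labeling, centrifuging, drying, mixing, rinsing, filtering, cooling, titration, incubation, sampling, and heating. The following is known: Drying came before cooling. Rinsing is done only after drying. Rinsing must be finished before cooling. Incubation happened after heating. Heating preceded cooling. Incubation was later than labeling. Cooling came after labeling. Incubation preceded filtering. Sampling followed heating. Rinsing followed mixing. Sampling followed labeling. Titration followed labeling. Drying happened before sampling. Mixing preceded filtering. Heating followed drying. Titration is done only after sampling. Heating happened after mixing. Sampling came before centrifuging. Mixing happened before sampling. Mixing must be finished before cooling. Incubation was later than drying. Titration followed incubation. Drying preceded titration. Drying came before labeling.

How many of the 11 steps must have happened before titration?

Directly stated before titration: drying, incubation, labeling, and sampling.
Heating reaches titration via heating → sampling → titration.
Mixing reaches titration via mixing → sampling → titration.
No chain forces centrifuging (or any of the others) ahead of titration.
That's drying, heating, incubation, labeling, mixing, and sampling — 6 in all.

6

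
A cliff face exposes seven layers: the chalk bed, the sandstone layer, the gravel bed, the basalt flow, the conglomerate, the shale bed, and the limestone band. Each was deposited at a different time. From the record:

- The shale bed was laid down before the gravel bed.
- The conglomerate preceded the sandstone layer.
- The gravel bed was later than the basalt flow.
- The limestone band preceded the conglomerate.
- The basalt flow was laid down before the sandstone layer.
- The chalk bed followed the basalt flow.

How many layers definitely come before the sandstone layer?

3

Directly stated before the sandstone layer: the basalt flow and the conglomerate.
The limestone band reaches the sandstone layer via the limestone band → the conglomerate → the sandstone layer.
No chain forces the gravel bed (or any of the others) ahead of the sandstone layer.
That's the basalt flow, the conglomerate, and the limestone band — 3 in all.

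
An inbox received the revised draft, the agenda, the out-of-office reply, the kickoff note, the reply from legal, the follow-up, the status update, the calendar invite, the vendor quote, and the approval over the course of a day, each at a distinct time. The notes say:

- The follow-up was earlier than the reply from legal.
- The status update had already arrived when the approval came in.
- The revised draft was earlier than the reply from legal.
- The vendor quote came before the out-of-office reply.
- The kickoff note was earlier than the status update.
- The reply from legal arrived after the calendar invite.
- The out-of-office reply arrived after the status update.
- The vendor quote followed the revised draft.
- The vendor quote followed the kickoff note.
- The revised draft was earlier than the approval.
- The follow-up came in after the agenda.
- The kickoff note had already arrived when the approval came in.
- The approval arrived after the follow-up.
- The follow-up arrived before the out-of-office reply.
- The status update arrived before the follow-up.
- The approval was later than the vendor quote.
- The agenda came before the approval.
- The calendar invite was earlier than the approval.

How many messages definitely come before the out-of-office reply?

6

Directly stated before the out-of-office reply: the follow-up, the status update, and the vendor quote.
The agenda reaches the out-of-office reply via the agenda → the follow-up → the out-of-office reply.
The kickoff note reaches the out-of-office reply via the kickoff note → the vendor quote → the out-of-office reply.
The revised draft reaches the out-of-office reply via the revised draft → the vendor quote → the out-of-office reply.
No chain forces the calendar invite (or any of the others) ahead of the out-of-office reply.
That's the agenda, the follow-up, the kickoff note, the revised draft, the status update, and the vendor quote — 6 in all.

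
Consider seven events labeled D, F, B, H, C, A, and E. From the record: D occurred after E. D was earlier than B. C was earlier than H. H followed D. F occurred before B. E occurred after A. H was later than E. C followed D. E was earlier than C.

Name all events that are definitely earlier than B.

Directly stated before B: D and F.
A reaches B via A → E → D → B.
E reaches B via E → D → B.

A, D, E, F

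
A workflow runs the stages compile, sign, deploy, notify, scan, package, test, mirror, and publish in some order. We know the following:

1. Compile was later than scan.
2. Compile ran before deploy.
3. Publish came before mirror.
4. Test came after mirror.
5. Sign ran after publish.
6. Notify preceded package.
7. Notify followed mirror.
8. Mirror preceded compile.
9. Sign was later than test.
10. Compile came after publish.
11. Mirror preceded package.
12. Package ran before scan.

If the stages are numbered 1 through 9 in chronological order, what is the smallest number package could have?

4

Mirror, notify, and publish must all come before package — 3 forced predecessors.
Nothing else is forced ahead of package, so its earliest slot is position 3 + 1 = 4.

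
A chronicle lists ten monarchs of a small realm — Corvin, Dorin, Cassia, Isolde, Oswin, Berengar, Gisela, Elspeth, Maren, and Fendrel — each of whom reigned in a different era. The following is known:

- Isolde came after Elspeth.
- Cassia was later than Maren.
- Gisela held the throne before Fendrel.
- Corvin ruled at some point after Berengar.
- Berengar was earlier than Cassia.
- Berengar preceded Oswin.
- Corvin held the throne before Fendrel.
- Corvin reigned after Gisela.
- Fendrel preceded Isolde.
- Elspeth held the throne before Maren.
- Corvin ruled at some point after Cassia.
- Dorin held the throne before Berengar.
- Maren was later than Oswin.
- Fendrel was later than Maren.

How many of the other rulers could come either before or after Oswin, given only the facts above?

Forced before Oswin: Berengar and Dorin; forced after Oswin: Cassia, Corvin, Fendrel, Isolde, and Maren.
That leaves Elspeth and Gisela with no forced order relative to Oswin — 2.

2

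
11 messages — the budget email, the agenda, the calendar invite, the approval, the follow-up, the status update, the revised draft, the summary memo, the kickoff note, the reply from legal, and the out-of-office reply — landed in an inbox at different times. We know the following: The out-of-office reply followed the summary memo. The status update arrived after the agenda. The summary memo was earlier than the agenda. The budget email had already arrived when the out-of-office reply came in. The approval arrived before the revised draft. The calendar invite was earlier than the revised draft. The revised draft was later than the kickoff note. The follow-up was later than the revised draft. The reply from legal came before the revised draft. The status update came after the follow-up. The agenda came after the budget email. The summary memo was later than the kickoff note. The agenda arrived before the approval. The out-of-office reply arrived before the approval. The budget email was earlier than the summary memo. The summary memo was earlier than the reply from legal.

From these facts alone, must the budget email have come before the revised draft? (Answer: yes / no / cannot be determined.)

Chain the constraints: the budget email → the agenda → the approval → the revised draft. Each link is directly stated, so the budget email comes before the revised draft.

yes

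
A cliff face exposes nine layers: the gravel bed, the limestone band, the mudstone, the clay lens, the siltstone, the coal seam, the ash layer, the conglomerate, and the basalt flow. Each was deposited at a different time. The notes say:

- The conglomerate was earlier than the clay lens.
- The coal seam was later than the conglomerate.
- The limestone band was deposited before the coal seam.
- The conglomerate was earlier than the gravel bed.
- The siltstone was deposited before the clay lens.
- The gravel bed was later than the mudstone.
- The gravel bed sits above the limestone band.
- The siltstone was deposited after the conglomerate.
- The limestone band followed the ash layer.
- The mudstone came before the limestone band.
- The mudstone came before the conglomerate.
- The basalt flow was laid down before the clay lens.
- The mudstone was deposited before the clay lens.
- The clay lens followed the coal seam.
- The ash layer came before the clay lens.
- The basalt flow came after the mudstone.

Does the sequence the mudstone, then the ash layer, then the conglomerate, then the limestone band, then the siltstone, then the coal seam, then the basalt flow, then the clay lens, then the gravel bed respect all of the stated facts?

Check each stated constraint against the proposed order — e.g. the mudstone is ahead of the clay lens; the mudstone is ahead of the gravel bed. Every pair is in the required order; nothing is violated.

yes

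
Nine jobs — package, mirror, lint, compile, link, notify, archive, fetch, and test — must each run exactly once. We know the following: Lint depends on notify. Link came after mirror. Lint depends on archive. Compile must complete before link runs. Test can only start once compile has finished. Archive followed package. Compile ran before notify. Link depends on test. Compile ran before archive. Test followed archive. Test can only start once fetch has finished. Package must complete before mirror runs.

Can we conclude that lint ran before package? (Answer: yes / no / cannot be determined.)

no

Tracing the constraints gives package → archive → lint, so package must come before lint.
That means lint cannot be before package.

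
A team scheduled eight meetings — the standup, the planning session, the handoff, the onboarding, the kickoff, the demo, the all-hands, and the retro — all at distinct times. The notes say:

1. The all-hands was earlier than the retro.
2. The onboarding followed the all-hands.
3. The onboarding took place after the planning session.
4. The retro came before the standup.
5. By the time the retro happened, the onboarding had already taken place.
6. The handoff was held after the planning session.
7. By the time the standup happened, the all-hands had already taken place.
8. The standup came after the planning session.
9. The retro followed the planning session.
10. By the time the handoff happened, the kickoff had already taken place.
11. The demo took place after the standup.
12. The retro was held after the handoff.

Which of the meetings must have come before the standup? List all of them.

Directly stated before the standup: the all-hands, the planning session, and the retro.
The handoff reaches the standup via the handoff → the retro → the standup.
The kickoff reaches the standup via the kickoff → the handoff → the retro → the standup.
The onboarding reaches the standup via the onboarding → the retro → the standup.

the all-hands, the handoff, the kickoff, the onboarding, the planning session, the retro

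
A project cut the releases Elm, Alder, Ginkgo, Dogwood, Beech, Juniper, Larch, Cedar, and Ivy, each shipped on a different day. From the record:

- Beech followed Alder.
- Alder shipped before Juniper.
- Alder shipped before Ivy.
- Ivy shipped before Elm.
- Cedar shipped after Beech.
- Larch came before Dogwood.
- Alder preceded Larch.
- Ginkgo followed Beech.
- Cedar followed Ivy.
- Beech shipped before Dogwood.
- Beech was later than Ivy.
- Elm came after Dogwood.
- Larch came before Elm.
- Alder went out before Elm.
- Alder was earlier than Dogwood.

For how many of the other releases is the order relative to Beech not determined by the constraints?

Forced before Beech: Alder and Ivy; forced after Beech: Cedar, Dogwood, Elm, and Ginkgo.
That leaves Juniper and Larch with no forced order relative to Beech — 2.

2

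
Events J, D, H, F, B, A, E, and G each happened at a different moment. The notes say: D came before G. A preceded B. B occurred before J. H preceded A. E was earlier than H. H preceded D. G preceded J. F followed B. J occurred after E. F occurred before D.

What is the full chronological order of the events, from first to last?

The constraints fix every adjacent pair, so only one ordering works:
E → H → A → B → F → D → G → J.

E, H, A, B, F, D, G, J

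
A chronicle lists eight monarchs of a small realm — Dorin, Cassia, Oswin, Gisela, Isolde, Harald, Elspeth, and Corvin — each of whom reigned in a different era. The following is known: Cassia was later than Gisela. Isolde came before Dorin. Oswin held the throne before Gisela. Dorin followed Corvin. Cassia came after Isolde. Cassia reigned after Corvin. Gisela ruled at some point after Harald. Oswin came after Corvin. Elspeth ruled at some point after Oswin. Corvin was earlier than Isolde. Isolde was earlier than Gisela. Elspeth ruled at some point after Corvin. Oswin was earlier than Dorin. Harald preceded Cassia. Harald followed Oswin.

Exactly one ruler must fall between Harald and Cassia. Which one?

Gisela

Tracing the constraints gives Harald → Gisela → Cassia, so Gisela sits after Harald and before Cassia.
No other ruler is forced both after Harald and before Cassia.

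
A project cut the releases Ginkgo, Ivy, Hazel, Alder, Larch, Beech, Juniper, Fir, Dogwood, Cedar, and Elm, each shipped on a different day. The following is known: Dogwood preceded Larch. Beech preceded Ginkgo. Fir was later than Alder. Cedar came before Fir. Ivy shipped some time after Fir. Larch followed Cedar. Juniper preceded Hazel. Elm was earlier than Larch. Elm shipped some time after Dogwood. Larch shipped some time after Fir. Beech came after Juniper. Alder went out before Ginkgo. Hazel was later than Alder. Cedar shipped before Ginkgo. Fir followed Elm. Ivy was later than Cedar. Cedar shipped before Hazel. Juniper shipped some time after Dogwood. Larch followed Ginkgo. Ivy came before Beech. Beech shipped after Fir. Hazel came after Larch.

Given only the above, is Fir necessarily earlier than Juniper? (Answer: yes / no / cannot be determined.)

No chain of stated constraints runs from Fir to Juniper, and none runs from Juniper to Fir either.
So the relative order of Fir and Juniper is not fixed by the given facts.

cannot be determined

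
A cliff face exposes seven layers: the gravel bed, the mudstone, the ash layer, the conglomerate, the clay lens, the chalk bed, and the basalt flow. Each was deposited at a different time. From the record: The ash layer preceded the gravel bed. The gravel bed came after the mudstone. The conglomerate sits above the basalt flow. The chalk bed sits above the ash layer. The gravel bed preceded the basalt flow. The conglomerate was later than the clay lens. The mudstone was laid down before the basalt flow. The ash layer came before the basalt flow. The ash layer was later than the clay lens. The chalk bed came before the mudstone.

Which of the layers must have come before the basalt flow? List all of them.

the ash layer, the chalk bed, the clay lens, the gravel bed, the mudstone

Directly stated before the basalt flow: the ash layer, the gravel bed, and the mudstone.
The chalk bed reaches the basalt flow via the chalk bed → the mudstone → the basalt flow.
The clay lens reaches the basalt flow via the clay lens → the ash layer → the basalt flow.
No chain forces the conglomerate ahead of the basalt flow.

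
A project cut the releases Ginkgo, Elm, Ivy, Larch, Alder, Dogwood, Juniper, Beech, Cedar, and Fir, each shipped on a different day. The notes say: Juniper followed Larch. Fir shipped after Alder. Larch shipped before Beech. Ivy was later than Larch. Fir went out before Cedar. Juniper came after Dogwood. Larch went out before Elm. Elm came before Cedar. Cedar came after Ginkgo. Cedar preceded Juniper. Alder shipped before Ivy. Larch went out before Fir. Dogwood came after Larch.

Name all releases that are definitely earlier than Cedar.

Alder, Elm, Fir, Ginkgo, Larch

Directly stated before Cedar: Elm, Fir, and Ginkgo.
Alder reaches Cedar via Alder → Fir → Cedar.
Larch reaches Cedar via Larch → Fir → Cedar.
No chain forces Ivy (or any of the others) ahead of Cedar.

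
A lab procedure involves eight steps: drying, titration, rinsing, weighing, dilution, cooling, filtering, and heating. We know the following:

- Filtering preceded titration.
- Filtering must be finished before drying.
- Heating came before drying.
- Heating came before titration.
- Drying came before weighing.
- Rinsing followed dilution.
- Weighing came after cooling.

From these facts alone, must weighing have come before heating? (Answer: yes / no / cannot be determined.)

Tracing the constraints gives heating → drying → weighing, so heating must come before weighing.
That means weighing cannot be before heating.

no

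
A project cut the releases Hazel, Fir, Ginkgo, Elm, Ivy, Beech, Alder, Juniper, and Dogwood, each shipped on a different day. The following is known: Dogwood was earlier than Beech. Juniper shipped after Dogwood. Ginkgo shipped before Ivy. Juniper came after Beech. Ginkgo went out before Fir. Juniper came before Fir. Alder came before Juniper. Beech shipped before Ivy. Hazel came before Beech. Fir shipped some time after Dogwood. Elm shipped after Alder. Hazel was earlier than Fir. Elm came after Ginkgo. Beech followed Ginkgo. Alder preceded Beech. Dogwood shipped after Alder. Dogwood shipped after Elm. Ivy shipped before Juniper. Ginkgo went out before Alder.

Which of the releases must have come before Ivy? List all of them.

Alder, Beech, Dogwood, Elm, Ginkgo, Hazel

Directly stated before Ivy: Beech and Ginkgo.
Alder reaches Ivy via Alder → Beech → Ivy.
Dogwood reaches Ivy via Dogwood → Beech → Ivy.
Elm reaches Ivy via Elm → Dogwood → Beech → Ivy.
Likewise Hazel reaches Ivy by chaining the stated constraints.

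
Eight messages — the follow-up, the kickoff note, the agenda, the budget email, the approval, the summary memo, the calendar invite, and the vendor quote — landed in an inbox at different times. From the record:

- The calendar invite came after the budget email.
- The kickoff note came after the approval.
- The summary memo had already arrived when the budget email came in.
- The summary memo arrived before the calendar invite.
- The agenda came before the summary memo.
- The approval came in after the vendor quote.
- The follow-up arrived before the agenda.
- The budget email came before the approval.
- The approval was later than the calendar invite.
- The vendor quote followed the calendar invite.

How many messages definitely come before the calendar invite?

4

Directly stated before the calendar invite: the budget email and the summary memo.
The agenda reaches the calendar invite via the agenda → the summary memo → the calendar invite.
The follow-up reaches the calendar invite via the follow-up → the agenda → the summary memo → the calendar invite.
No chain forces the approval (or any of the others) ahead of the calendar invite.
That's the agenda, the budget email, the follow-up, and the summary memo — 4 in all.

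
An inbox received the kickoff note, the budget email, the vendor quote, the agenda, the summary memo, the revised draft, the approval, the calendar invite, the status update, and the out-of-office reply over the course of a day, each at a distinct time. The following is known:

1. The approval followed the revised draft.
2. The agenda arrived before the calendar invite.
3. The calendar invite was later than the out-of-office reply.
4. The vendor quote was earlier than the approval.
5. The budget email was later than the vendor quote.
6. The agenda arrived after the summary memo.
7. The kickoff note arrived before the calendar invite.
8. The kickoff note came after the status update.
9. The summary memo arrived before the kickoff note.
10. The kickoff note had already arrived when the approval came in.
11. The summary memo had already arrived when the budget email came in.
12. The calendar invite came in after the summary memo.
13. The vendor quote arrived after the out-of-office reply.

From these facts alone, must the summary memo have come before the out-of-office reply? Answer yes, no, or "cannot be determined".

cannot be determined

No chain of stated constraints runs from the summary memo to the out-of-office reply, and none runs from the out-of-office reply to the summary memo either.
So the relative order of the summary memo and the out-of-office reply is not fixed by the given facts.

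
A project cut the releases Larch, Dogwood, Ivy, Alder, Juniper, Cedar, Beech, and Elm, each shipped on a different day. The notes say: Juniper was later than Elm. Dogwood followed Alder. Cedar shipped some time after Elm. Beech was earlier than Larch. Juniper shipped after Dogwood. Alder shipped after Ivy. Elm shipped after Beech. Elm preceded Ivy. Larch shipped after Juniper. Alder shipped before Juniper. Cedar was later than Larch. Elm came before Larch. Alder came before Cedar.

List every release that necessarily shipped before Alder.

Directly stated before Alder: Ivy.
Beech reaches Alder via Beech → Elm → Ivy → Alder.
Elm reaches Alder via Elm → Ivy → Alder.

Beech, Elm, Ivy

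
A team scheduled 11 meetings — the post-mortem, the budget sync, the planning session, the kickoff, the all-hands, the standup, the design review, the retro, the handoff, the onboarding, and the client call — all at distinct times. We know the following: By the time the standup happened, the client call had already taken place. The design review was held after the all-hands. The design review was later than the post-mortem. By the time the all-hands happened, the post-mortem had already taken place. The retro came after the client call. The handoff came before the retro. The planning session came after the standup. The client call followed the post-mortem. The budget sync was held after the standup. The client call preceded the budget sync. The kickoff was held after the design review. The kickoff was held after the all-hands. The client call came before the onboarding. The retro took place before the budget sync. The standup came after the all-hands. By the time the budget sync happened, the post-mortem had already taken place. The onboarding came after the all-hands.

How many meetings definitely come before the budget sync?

Directly stated before the budget sync: the client call, the post-mortem, the retro, and the standup.
The all-hands reaches the budget sync via the all-hands → the standup → the budget sync.
The handoff reaches the budget sync via the handoff → the retro → the budget sync.
That's the all-hands, the client call, the handoff, the post-mortem, the retro, and the standup — 6 in all.

6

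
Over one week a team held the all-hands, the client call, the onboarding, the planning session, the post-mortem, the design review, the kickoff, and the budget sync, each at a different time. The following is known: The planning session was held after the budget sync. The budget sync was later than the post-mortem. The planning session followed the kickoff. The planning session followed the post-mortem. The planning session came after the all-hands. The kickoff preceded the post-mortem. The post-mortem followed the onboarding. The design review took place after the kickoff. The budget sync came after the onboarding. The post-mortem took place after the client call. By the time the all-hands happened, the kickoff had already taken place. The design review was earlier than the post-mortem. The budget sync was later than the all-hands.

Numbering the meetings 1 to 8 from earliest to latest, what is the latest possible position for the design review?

5

The design review must come before the budget sync, the planning session, and the post-mortem — 3 meetings forced after it.
Everything else can be placed before the design review in some valid order, so the design review can sit as late as position 8 − 3 = 5.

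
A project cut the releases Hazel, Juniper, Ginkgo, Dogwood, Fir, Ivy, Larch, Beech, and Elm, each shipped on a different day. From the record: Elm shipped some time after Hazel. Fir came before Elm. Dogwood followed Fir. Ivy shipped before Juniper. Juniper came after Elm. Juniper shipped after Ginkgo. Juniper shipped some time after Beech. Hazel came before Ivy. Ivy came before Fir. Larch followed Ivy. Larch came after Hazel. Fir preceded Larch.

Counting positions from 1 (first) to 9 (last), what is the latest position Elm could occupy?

8

Elm must come before Juniper — 1 release forced after it.
Everything else can be placed before Elm in some valid order, so Elm can sit as late as position 9 − 1 = 8.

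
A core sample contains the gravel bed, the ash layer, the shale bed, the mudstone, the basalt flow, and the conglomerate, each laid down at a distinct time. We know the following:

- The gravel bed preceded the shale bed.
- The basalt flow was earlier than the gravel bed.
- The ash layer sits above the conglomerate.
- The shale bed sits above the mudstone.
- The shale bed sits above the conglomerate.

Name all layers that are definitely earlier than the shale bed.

Directly stated before the shale bed: the conglomerate, the gravel bed, and the mudstone.
The basalt flow reaches the shale bed via the basalt flow → the gravel bed → the shale bed.

the basalt flow, the conglomerate, the gravel bed, the mudstone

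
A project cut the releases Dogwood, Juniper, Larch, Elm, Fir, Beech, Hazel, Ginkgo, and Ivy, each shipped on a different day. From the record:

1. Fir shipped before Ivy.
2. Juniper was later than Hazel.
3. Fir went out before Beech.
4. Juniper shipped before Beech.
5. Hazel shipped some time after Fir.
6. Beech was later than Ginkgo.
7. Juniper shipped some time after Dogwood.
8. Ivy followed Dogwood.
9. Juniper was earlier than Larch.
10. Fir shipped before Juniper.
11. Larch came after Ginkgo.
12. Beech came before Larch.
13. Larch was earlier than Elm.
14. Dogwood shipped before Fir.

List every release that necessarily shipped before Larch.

Beech, Dogwood, Fir, Ginkgo, Hazel, Juniper

Directly stated before Larch: Beech, Ginkgo, and Juniper.
Dogwood reaches Larch via Dogwood → Juniper → Larch.
Fir reaches Larch via Fir → Juniper → Larch.
Hazel reaches Larch via Hazel → Juniper → Larch.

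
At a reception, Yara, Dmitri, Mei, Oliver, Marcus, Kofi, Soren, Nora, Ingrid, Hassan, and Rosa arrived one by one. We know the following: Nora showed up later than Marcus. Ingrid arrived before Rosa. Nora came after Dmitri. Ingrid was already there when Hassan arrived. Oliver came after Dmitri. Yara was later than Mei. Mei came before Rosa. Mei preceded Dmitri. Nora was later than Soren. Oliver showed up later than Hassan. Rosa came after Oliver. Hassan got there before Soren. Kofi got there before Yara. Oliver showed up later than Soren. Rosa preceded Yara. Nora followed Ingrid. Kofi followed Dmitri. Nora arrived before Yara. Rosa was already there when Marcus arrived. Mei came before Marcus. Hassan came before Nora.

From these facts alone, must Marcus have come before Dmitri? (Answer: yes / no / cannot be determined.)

Tracing the constraints gives Dmitri → Oliver → Rosa → Marcus, so Dmitri must come before Marcus.
That means Marcus cannot be before Dmitri.

no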